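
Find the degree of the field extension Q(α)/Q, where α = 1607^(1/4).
[Q(α):Q] = 4

α is a root of x^4 - 1607. By Eisenstein's criterion at the prime p = 1607 (which divides the constant term 1607 but p^2 = 2582449 does not, since 1607 is squarefree), x^4 - 1607 is irreducible over Q. Hence [Q(α):Q] = 4.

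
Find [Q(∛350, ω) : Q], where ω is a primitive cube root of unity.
[Q(∛350, ω) : Q] = 6

[Q(∛350):Q] = 3 (min poly x^3 - 350, irreducible since 350 is not a perfect cube). [Q(ω):Q] = 2 (min poly x^2 + x + 1). Since Q(∛350) ⊂ R and ω ∉ R, we have ω ∉ Q(∛350), so x^2 + x + 1 remains irreducible over Q(∛350) and [Q(∛350, ω) : Q(∛350)] = 2. By the tower law, [Q(∛350, ω) : Q] = 3 · 2 = 6. (In fact Q(∛350, ω) is the splitting field of x^3 - 350 over Q.)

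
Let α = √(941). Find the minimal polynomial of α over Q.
m_α(x) = x^2 - 941

α satisfies α^2 - 941 = 0, so x^2 - 941 annihilates α. Since d = 941 is squarefree and ≠ 1, it is not a perfect square in Q, so x^2 - 941 has no rational root and is therefore irreducible over Q (a degree-2 polynomial over a field is irreducible iff it has no root). Hence m_α(x) = x^2 - 941.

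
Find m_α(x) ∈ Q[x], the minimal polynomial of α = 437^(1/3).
m_α(x) = x^3 - 437

α satisfies α^3 = 437, so x^3 - 437 annihilates α. By the rational root test, a rational root p/q (in lowest terms) of x^3 - 437 would satisfy p^3 = 437 q^3, forcing q = 1 and p^3 = 437; but 437 is not a perfect cube, contradiction. A monic cubic over Q with no rational root is irreducible (any nontrivial factorization would include a linear factor). Hence x^3 - 437 is the minimal polynomial of α, and in particular [Q(α):Q] = 3.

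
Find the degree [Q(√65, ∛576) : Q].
[Q(√65, ∛576) : Q] = 6

Let L = Q(√65, ∛576). Since Q(√65) ⊂ L and [Q(√65):Q] = 2, the tower law gives 2 | [L:Q]. Likewise Q(∛576) ⊂ L with [Q(∛576):Q] = 3 (because 576 is not a perfect cube), so 3 | [L:Q]. As gcd(2,3) = 1, [L:Q] is divisible by 6. Conversely L is generated over Q by √65 and ∛576, so [L:Q] ≤ 2·3 = 6. Therefore [Q(√65, ∛576) : Q] = 6.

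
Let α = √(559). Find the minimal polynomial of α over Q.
m_α(x) = x^2 - 559

α satisfies α^2 - 559 = 0, so x^2 - 559 annihilates α. Since d = 559 is squarefree and ≠ 1, it is not a perfect square in Q, so x^2 - 559 has no rational root and is therefore irreducible over Q (a degree-2 polynomial over a field is irreducible iff it has no root). Hence m_α(x) = x^2 - 559.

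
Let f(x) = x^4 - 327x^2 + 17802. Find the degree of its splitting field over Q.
[K : Q] = 4

Solving the quadratic in x^2: x^2 = (327 ± √(327^2 - 4·17802))/2 = (327 ± √35721)/2 = (327 ± 189)/2, giving x^2 = 258 or x^2 = 69. So f(x) = (x^2 - 258)(x^2 - 69) and the roots of f are ±√258, ±√69. Hence the splitting field is K = Q(√258, √69). Since 258 and 69 are distinct squarefree integers > 1, their product 17802 is not a perfect square, so √69 ∉ Q(√258). By the tower law [K:Q] = [Q(√258,√69):Q(√258)] · [Q(√258):Q] = 2 · 2 = 4.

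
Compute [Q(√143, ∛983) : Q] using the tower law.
[Q(√143, ∛983) : Q] = 6

Let L = Q(√143, ∛983). Since Q(√143) ⊂ L and [Q(√143):Q] = 2, the tower law gives 2 | [L:Q]. Likewise Q(∛983) ⊂ L with [Q(∛983):Q] = 3 (because 983 is not a perfect cube), so 3 | [L:Q]. As gcd(2,3) = 1, [L:Q] is divisible by 6. Conversely L is generated over Q by √143 and ∛983, so [L:Q] ≤ 2·3 = 6. Therefore [Q(√143, ∛983) : Q] = 6.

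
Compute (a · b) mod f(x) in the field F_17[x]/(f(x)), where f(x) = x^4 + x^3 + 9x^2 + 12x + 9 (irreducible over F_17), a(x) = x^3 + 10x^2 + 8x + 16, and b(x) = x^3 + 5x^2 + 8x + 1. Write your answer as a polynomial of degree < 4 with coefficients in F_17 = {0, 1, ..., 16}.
a · b ≡ 7x^3 + 15x^2 + 4x + 3 (mod f(x))

Multiply in F_17[x]: a(x)·b(x) = (x^3 + 10x^2 + 8x + 16)·(x^3 + 5x^2 + 8x + 1) = x^6 + 15x^5 + 15x^4 + x^3 + x^2 + 16. This has degree ≥ 4, so divide by f(x) over F_17: x^6 + 15x^5 + 15x^4 + x^3 + x^2 + 16 = (x^2 + 14x + 9)·(x^4 + x^3 + 9x^2 + 12x + 9) + (7x^3 + 15x^2 + 4x + 3). Hence a·b ≡ 7x^3 + 15x^2 + 4x + 3 (mod f). (F_17[x]/(f) is a field with 17^4 = 83521 elements since f is irreducible of degree 4.)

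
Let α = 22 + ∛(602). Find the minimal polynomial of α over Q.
m_α(x) = x^3 - 66x^2 + 1452x - 11250

Set β = α - 22 = ∛(602), so β^3 = 602. Then (α - 22)^3 - 602 = 0, i.e. α is a root of g(x) = (x - 22)^3 - 602 = x^3 - 66x^2 + 1452x - 11250. Since g(x) = h(x - 22) where h(x) = x^3 - 602, and h is irreducible over Q (because 602 is not a perfect cube, so h has no rational root, and a monic cubic with no rational root is irreducible), g is also irreducible (irreducibility is preserved under the substitution x → x - 22). Hence m_α(x) = x^3 - 66x^2 + 1452x - 11250.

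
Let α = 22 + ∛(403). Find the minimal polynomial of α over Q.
m_α(x) = x^3 - 66x^2 + 1452x - 11051

Set β = α - 22 = ∛(403), so β^3 = 403. Then (α - 22)^3 - 403 = 0, i.e. α is a root of g(x) = (x - 22)^3 - 403 = x^3 - 66x^2 + 1452x - 11051. Since g(x) = h(x - 22) where h(x) = x^3 - 403, and h is irreducible over Q (because 403 is not a perfect cube, so h has no rational root, and a monic cubic with no rational root is irreducible), g is also irreducible (irreducibility is preserved under the substitution x → x - 22). Hence m_α(x) = x^3 - 66x^2 + 1452x - 11051.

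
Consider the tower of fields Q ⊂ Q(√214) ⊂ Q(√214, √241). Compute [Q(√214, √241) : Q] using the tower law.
[Q(√214, √241) : Q] = 4

[Q(√214):Q] = 2 (min poly x^2 - 214, irreducible since 214 is squarefree > 1). For the top step, suppose √241 ∈ Q(√214), say √241 = c + d√214 with c, d ∈ Q. Squaring: 241 = c^2 + 214d^2 + 2cd√214. Since √214 ∉ Q this forces 2cd = 0. If d = 0 then √241 = c ∈ Q, contradicting 241 squarefree > 1. If c = 0 then 241 = 214d^2, so 214·241 = (214d)^2 is a perfect square in Q — but 214·241 = 51574 is not a perfect square (since 214 and 241 are distinct squarefree integers). Contradiction. Hence √241 ∉ Q(√214), so x^2 - 241 stays irreducible over Q(√214) and [Q(√214, √241) : Q(√214)] = 2. By the tower law, [Q(√214, √241) : Q] = 2 · 2 = 4.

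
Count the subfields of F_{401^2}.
F_{401^2} has 2 subfields

The subfields of F_{p^n} are exactly the fields F_{p^d} for d | n (each is the fixed field of the unique index-d subgroup of Gal(F_{p^n}/F_p) ≅ Z/nZ). The divisors of n = 2 are {1, 2}, giving 2 subfields: F_{401^1}, F_{401^2}.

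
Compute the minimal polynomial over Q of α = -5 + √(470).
m_α(x) = x^2 + 10x - 445

From α + 5 = √(470), squaring gives (α + 5)^2 = 470, i.e. α^2 + 10α + 25 = 470, so α^2 + 10α - 445 = 0. The discriminant of x^2 + 10x - 445 is (10)^2 - 4·(-445) = 100 + 1780 = 1880, and 4·(470) is not a perfect square in Q since 470 is squarefree and ≠ 1. Hence x^2 + 10x - 445 is irreducible over Q and is the minimal polynomial of α.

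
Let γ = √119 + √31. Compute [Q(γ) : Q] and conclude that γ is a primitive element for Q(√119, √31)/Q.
[Q(γ) : Q] = 4 (equivalently, Q(γ) = Q(√119, √31))

Obviously Q(γ) ⊆ Q(√119, √31), and [Q(√119, √31):Q] = 4 (since 119, 31 are distinct squarefree integers > 1 with 3689 not a perfect square). To show equality we compute the minimal polynomial of γ. From γ = √119 + √31: γ^2 = 119 + 2√(3689) + 31 = 150 + 2√(3689), so γ^2 - 150 = 2√(3689); squaring, (γ^2 - 150)^2 = 4·3689, i.e. γ^4 - 300γ^2 + 22500 - 14756 = 0, i.e. γ^4 - 300γ^2 + 7744 = 0. So γ is a root of x^4 - 300x^2 + 7744. This polynomial is irreducible over Q: it has no rational root (each ±√119 ± √31 is irrational), and any factorization into two quadratics over Q would force √(3689) ∈ Q (pairing opposite roots) or √119, √31 ∈ Q (other pairings), all impossible. Hence [Q(γ):Q] = 4 = [Q(√119, √31):Q], so Q(γ) = Q(√119, √31).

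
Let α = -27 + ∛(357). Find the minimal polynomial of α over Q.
m_α(x) = x^3 + 81x^2 + 2187x + 19326

Set β = α + 27 = ∛(357), so β^3 = 357. Then (α + 27)^3 - 357 = 0, i.e. α is a root of g(x) = (x + 27)^3 - 357 = x^3 + 81x^2 + 2187x + 19326. Since g(x) = h(x + 27) where h(x) = x^3 - 357, and h is irreducible over Q (because 357 is not a perfect cube, so h has no rational root, and a monic cubic with no rational root is irreducible), g is also irreducible (irreducibility is preserved under the substitution x → x + 27). Hence m_α(x) = x^3 + 81x^2 + 2187x + 19326.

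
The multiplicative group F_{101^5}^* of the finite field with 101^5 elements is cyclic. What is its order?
|F_{101^5}^*| = 10510100500

F_{101^5} has 101^5 = 10510100501 elements; its multiplicative group consists of all nonzero elements, so |F_{101^5}^*| = 10510100501 - 1 = 10510100500. (It is cyclic since any finite subgroup of the multiplicative group of a field is cyclic.)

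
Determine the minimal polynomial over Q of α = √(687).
m_α(x) = x^2 - 687

α satisfies α^2 - 687 = 0, so x^2 - 687 annihilates α. Since d = 687 is squarefree and ≠ 1, it is not a perfect square in Q, so x^2 - 687 has no rational root and is therefore irreducible over Q (a degree-2 polynomial over a field is irreducible iff it has no root). Hence m_α(x) = x^2 - 687.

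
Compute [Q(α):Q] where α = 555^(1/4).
[Q(α):Q] = 4

α is a root of x^4 - 555. By Eisenstein's criterion at the prime p = 3 (which divides the constant term 555 but p^2 = 9 does not, since 555 is squarefree), x^4 - 555 is irreducible over Q. Hence [Q(α):Q] = 4.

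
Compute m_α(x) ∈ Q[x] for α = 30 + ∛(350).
m_α(x) = x^3 - 90x^2 + 2700x - 27350

Set β = α - 30 = ∛(350), so β^3 = 350. Then (α - 30)^3 - 350 = 0, i.e. α is a root of g(x) = (x - 30)^3 - 350 = x^3 - 90x^2 + 2700x - 27350. Since g(x) = h(x - 30) where h(x) = x^3 - 350, and h is irreducible over Q (because 350 is not a perfect cube, so h has no rational root, and a monic cubic with no rational root is irreducible), g is also irreducible (irreducibility is preserved under the substitution x → x - 30). Hence m_α(x) = x^3 - 90x^2 + 2700x - 27350.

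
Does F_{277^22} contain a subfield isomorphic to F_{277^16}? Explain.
No: F_{277^16} is not a subfield of F_{277^22}

F_{p^m} embeds in F_{p^n} iff m | n. Here 16 ∤ 22 (since 22 = 1·16 + 6 with remainder 6 ≠ 0), so F_{277^16} is not a subfield of F_{277^22}. Equivalently: if it were, the tower law would give 16 = [F_{277^16}:F_277] dividing [F_{277^22}:F_277] = 22, contradiction.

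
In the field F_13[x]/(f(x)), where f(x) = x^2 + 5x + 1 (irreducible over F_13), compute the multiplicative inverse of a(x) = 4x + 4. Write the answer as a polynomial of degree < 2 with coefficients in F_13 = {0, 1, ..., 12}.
a(x)^(-1) ≡ 12x + 9 (mod f(x))

Since f is irreducible over F_13, F_13[x]/(f) is a field and a(x) ≠ 0 has an inverse. Apply the extended Euclidean algorithm to f(x) and a(x) in F_13[x]: f(x) = (10x + 1)·a(x) + (10). The last nonzero remainder is the constant 10 = gcd(f, a) in F_13. Back-substituting through the division chain expresses 10 = s(x)·a(x) + t(x)·f(x) with s(x) ≡ 3x + 12 (mod f), so (3x + 12)·a(x) ≡ 10 (mod f). Multiplying by 10^(-1) ≡ 4 in F_13 gives a(x)^(-1) ≡ 4·(3x + 12) ≡ 12x + 9 (mod f). Check: (4x + 4)·(12x + 9) = 9x^2 + 6x + 10 ≡ 1 (mod x^2 + 5x + 1).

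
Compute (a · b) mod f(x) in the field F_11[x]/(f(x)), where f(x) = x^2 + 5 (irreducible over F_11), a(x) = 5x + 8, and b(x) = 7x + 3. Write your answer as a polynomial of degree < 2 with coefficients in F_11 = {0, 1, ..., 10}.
a · b ≡ 5x + 3 (mod f(x))

Multiply in F_11[x]: a(x)·b(x) = (5x + 8)·(7x + 3) = 2x^2 + 5x + 2. This has degree ≥ 2, so divide by f(x) over F_11: 2x^2 + 5x + 2 = (2)·(x^2 + 5) + (5x + 3). Hence a·b ≡ 5x + 3 (mod f). (F_11[x]/(f) is a field with 11^2 = 121 elements since f is irreducible of degree 2.)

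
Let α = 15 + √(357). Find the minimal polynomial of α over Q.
m_α(x) = x^2 - 30x - 132

From α - 15 = √(357), squaring gives (α - 15)^2 = 357, i.e. α^2 - 30α + 225 = 357, so α^2 - 30α - 132 = 0. The discriminant of x^2 - 30x - 132 is (-30)^2 - 4·(-132) = 900 + 528 = 1428, and 4·(357) is not a perfect square in Q since 357 is squarefree and ≠ 1. Hence x^2 - 30x - 132 is irreducible over Q and is the minimal polynomial of α.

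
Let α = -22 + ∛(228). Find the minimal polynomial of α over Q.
m_α(x) = x^3 + 66x^2 + 1452x + 10420

Set β = α + 22 = ∛(228), so β^3 = 228. Then (α + 22)^3 - 228 = 0, i.e. α is a root of g(x) = (x + 22)^3 - 228 = x^3 + 66x^2 + 1452x + 10420. Since g(x) = h(x + 22) where h(x) = x^3 - 228, and h is irreducible over Q (because 228 is not a perfect cube, so h has no rational root, and a monic cubic with no rational root is irreducible), g is also irreducible (irreducibility is preserved under the substitution x → x + 22). Hence m_α(x) = x^3 + 66x^2 + 1452x + 10420.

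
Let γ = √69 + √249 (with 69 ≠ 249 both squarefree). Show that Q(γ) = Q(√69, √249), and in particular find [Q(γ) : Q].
[Q(γ) : Q] = 4 (equivalently, Q(γ) = Q(√69, √249))

Obviously Q(γ) ⊆ Q(√69, √249), and [Q(√69, √249):Q] = 4 (since 69, 249 are distinct squarefree integers > 1 with 17181 not a perfect square). To show equality we compute the minimal polynomial of γ. From γ = √69 + √249: γ^2 = 69 + 2√(17181) + 249 = 318 + 2√(17181), so γ^2 - 318 = 2√(17181); squaring, (γ^2 - 318)^2 = 4·17181, i.e. γ^4 - 636γ^2 + 101124 - 68724 = 0, i.e. γ^4 - 636γ^2 + 32400 = 0. So γ is a root of x^4 - 636x^2 + 32400. This polynomial is irreducible over Q: it has no rational root (each ±√69 ± √249 is irrational), and any factorization into two quadratics over Q would force √(17181) ∈ Q (pairing opposite roots) or √69, √249 ∈ Q (other pairings), all impossible. Hence [Q(γ):Q] = 4 = [Q(√69, √249):Q], so Q(γ) = Q(√69, √249).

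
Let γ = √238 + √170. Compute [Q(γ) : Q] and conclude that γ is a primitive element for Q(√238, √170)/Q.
[Q(γ) : Q] = 4 (equivalently, Q(γ) = Q(√238, √170))

Obviously Q(γ) ⊆ Q(√238, √170), and [Q(√238, √170):Q] = 4 (since 238, 170 are distinct squarefree integers > 1 with 40460 not a perfect square). To show equality we compute the minimal polynomial of γ. From γ = √238 + √170: γ^2 = 238 + 2√(40460) + 170 = 408 + 2√(40460), so γ^2 - 408 = 2√(40460); squaring, (γ^2 - 408)^2 = 4·40460, i.e. γ^4 - 816γ^2 + 166464 - 161840 = 0, i.e. γ^4 - 816γ^2 + 4624 = 0. So γ is a root of x^4 - 816x^2 + 4624. This polynomial is irreducible over Q: it has no rational root (each ±√238 ± √170 is irrational), and any factorization into two quadratics over Q would force √(40460) ∈ Q (pairing opposite roots) or √238, √170 ∈ Q (other pairings), all impossible. Hence [Q(γ):Q] = 4 = [Q(√238, √170):Q], so Q(γ) = Q(√238, √170).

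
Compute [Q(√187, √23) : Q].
[Q(√187, √23) : Q] = 4

[Q(√187):Q] = 2 (min poly x^2 - 187, irreducible since 187 is squarefree > 1). For the top step, suppose √23 ∈ Q(√187), say √23 = c + d√187 with c, d ∈ Q. Squaring: 23 = c^2 + 187d^2 + 2cd√187. Since √187 ∉ Q this forces 2cd = 0. If d = 0 then √23 = c ∈ Q, contradicting 23 squarefree > 1. If c = 0 then 23 = 187d^2, so 187·23 = (187d)^2 is a perfect square in Q — but 187·23 = 4301 is not a perfect square (since 187 and 23 are distinct squarefree integers). Contradiction. Hence √23 ∉ Q(√187), so x^2 - 23 stays irreducible over Q(√187) and [Q(√187, √23) : Q(√187)] = 2. By the tower law, [Q(√187, √23) : Q] = 2 · 2 = 4.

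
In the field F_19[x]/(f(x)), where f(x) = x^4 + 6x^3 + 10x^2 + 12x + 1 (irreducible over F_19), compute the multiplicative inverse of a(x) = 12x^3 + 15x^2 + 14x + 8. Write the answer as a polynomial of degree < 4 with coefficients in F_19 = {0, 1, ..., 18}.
a(x)^(-1) ≡ 7x^3 + 8x^2 + 11x + 7 (mod f(x))

Since f is irreducible over F_19, F_19[x]/(f) is a field and a(x) ≠ 0 has an inverse. Apply the extended Euclidean algorithm to f(x) and a(x) in F_19[x]: f(x) = (8x)·a(x) + (12x^2 + 5x + 1);  a(x) = (x + 4)·(12x^2 + 5x + 1) + (12x + 4);  (12x^2 + 5x + 1) = (x + 8)·(12x + 4) + (7). The last nonzero remainder is the constant 7 = gcd(f, a) in F_19. Back-substituting through the division chain expresses 7 = s(x)·a(x) + t(x)·f(x) with s(x) ≡ 11x^3 + 18x^2 + x + 11 (mod f), so (11x^3 + 18x^2 + x + 11)·a(x) ≡ 7 (mod f). Multiplying by 7^(-1) ≡ 11 in F_19 gives a(x)^(-1) ≡ 11·(11x^3 + 18x^2 + x + 11) ≡ 7x^3 + 8x^2 + 11x + 7 (mod f). Check: (12x^3 + 15x^2 + 14x + 8)·(7x^3 + 8x^2 + 11x + 7) = 8x^6 + 11x^5 + 8x^4 + 18x^3 + 15x + 18 ≡ 1 (mod x^4 + 6x^3 + 10x^2 + 12x + 1).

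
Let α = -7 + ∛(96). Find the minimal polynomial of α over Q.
m_α(x) = x^3 + 21x^2 + 147x + 247

Set β = α + 7 = ∛(96), so β^3 = 96. Then (α + 7)^3 - 96 = 0, i.e. α is a root of g(x) = (x + 7)^3 - 96 = x^3 + 21x^2 + 147x + 247. Since g(x) = h(x + 7) where h(x) = x^3 - 96, and h is irreducible over Q (because 96 is not a perfect cube, so h has no rational root, and a monic cubic with no rational root is irreducible), g is also irreducible (irreducibility is preserved under the substitution x → x + 7). Hence m_α(x) = x^3 + 21x^2 + 147x + 247.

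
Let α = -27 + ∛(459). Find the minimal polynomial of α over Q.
m_α(x) = x^3 + 81x^2 + 2187x + 19224

Set β = α + 27 = ∛(459), so β^3 = 459. Then (α + 27)^3 - 459 = 0, i.e. α is a root of g(x) = (x + 27)^3 - 459 = x^3 + 81x^2 + 2187x + 19224. Since g(x) = h(x + 27) where h(x) = x^3 - 459, and h is irreducible over Q (because 459 is not a perfect cube, so h has no rational root, and a monic cubic with no rational root is irreducible), g is also irreducible (irreducibility is preserved under the substitution x → x + 27). Hence m_α(x) = x^3 + 81x^2 + 2187x + 19224.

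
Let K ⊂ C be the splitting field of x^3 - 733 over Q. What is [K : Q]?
[K : Q] = 6

The roots of x^3 - 733 are ∛733, ω∛733, ω^2∛733 where ω = e^(2πi/3) is a primitive cube root of unity, so K = Q(∛733, ω). Now [Q(∛733):Q] = 3 (since 733 is not a perfect cube, x^3 - 733 is irreducible) and [Q(ω):Q] = 2. Both 2 and 3 divide [K:Q], and [K:Q] ≤ 3·2 = 6, so [K:Q] = 6. (Equivalently: Q(∛733) ⊂ R but ω ∉ R, so [K : Q(∛733)] = 2.)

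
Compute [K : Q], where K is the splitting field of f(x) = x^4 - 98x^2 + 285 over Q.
[K : Q] = 4

Solving the quadratic in x^2: x^2 = (98 ± √(98^2 - 4·285))/2 = (98 ± √8464)/2 = (98 ± 92)/2, giving x^2 = 95 or x^2 = 3. So f(x) = (x^2 - 95)(x^2 - 3) and the roots of f are ±√95, ±√3. Hence the splitting field is K = Q(√95, √3). Since 95 and 3 are distinct squarefree integers > 1, their product 285 is not a perfect square, so √3 ∉ Q(√95). By the tower law [K:Q] = [Q(√95,√3):Q(√95)] · [Q(√95):Q] = 2 · 2 = 4.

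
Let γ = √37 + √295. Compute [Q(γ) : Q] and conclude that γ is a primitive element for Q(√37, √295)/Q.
[Q(γ) : Q] = 4 (equivalently, Q(γ) = Q(√37, √295))

Obviously Q(γ) ⊆ Q(√37, √295), and [Q(√37, √295):Q] = 4 (since 37, 295 are distinct squarefree integers > 1 with 10915 not a perfect square). To show equality we compute the minimal polynomial of γ. From γ = √37 + √295: γ^2 = 37 + 2√(10915) + 295 = 332 + 2√(10915), so γ^2 - 332 = 2√(10915); squaring, (γ^2 - 332)^2 = 4·10915, i.e. γ^4 - 664γ^2 + 110224 - 43660 = 0, i.e. γ^4 - 664γ^2 + 66564 = 0. So γ is a root of x^4 - 664x^2 + 66564. This polynomial is irreducible over Q: it has no rational root (each ±√37 ± √295 is irrational), and any factorization into two quadratics over Q would force √(10915) ∈ Q (pairing opposite roots) or √37, √295 ∈ Q (other pairings), all impossible. Hence [Q(γ):Q] = 4 = [Q(√37, √295):Q], so Q(γ) = Q(√37, √295).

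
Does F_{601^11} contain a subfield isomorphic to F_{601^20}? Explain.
No: F_{601^20} is not a subfield of F_{601^11}

F_{p^m} embeds in F_{p^n} iff m | n. Here 20 ∤ 11 (since 11 = 0·20 + 11 with remainder 11 ≠ 0), so F_{601^20} is not a subfield of F_{601^11}. Equivalently: if it were, the tower law would give 20 = [F_{601^20}:F_601] dividing [F_{601^11}:F_601] = 11, contradiction.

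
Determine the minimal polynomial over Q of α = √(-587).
m_α(x) = x^2 + 587

α satisfies α^2 + 587 = 0, so x^2 + 587 annihilates α. Since d = -587 is squarefree and ≠ 1, it is not a perfect square in Q, so x^2 + 587 has no rational root and is therefore irreducible over Q (a degree-2 polynomial over a field is irreducible iff it has no root). Hence m_α(x) = x^2 + 587.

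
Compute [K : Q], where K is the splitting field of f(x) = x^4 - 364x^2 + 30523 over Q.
[K : Q] = 4

Solving the quadratic in x^2: x^2 = (364 ± √(364^2 - 4·30523))/2 = (364 ± √10404)/2 = (364 ± 102)/2, giving x^2 = 233 or x^2 = 131. So f(x) = (x^2 - 233)(x^2 - 131) and the roots of f are ±√233, ±√131. Hence the splitting field is K = Q(√233, √131). Since 233 and 131 are distinct squarefree integers > 1, their product 30523 is not a perfect square, so √131 ∉ Q(√233). By the tower law [K:Q] = [Q(√233,√131):Q(√233)] · [Q(√233):Q] = 2 · 2 = 4.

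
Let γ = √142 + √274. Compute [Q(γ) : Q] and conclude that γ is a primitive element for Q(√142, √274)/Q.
[Q(γ) : Q] = 4 (equivalently, Q(γ) = Q(√142, √274))

Obviously Q(γ) ⊆ Q(√142, √274), and [Q(√142, √274):Q] = 4 (since 142, 274 are distinct squarefree integers > 1 with 38908 not a perfect square). To show equality we compute the minimal polynomial of γ. From γ = √142 + √274: γ^2 = 142 + 2√(38908) + 274 = 416 + 2√(38908), so γ^2 - 416 = 2√(38908); squaring, (γ^2 - 416)^2 = 4·38908, i.e. γ^4 - 832γ^2 + 173056 - 155632 = 0, i.e. γ^4 - 832γ^2 + 17424 = 0. So γ is a root of x^4 - 832x^2 + 17424. This polynomial is irreducible over Q: it has no rational root (each ±√142 ± √274 is irrational), and any factorization into two quadratics over Q would force √(38908) ∈ Q (pairing opposite roots) or √142, √274 ∈ Q (other pairings), all impossible. Hence [Q(γ):Q] = 4 = [Q(√142, √274):Q], so Q(γ) = Q(√142, √274).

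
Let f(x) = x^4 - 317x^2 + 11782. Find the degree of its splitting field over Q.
[K : Q] = 4

Solving the quadratic in x^2: x^2 = (317 ± √(317^2 - 4·11782))/2 = (317 ± √53361)/2 = (317 ± 231)/2, giving x^2 = 43 or x^2 = 274. So f(x) = (x^2 - 43)(x^2 - 274) and the roots of f are ±√43, ±√274. Hence the splitting field is K = Q(√43, √274). Since 43 and 274 are distinct squarefree integers > 1, their product 11782 is not a perfect square, so √274 ∉ Q(√43). By the tower law [K:Q] = [Q(√43,√274):Q(√43)] · [Q(√43):Q] = 2 · 2 = 4.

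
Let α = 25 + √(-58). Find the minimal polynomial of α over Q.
m_α(x) = x^2 - 50x + 683

From α - 25 = √(-58), squaring gives (α - 25)^2 = -58, i.e. α^2 - 50α + 625 = -58, so α^2 - 50α + 683 = 0. The discriminant of x^2 - 50x + 683 is (-50)^2 - 4·(683) = 2500 - 2732 = -232, and 4·(-58) is not a perfect square in Q since -58 is squarefree and ≠ 1. Hence x^2 - 50x + 683 is irreducible over Q and is the minimal polynomial of α.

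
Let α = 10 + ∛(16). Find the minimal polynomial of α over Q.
m_α(x) = x^3 - 30x^2 + 300x - 1016

Set β = α - 10 = ∛(16), so β^3 = 16. Then (α - 10)^3 - 16 = 0, i.e. α is a root of g(x) = (x - 10)^3 - 16 = x^3 - 30x^2 + 300x - 1016. Since g(x) = h(x - 10) where h(x) = x^3 - 16, and h is irreducible over Q (because 16 is not a perfect cube, so h has no rational root, and a monic cubic with no rational root is irreducible), g is also irreducible (irreducibility is preserved under the substitution x → x - 10). Hence m_α(x) = x^3 - 30x^2 + 300x - 1016.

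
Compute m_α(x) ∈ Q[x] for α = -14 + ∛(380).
m_α(x) = x^3 + 42x^2 + 588x + 2364

Set β = α + 14 = ∛(380), so β^3 = 380. Then (α + 14)^3 - 380 = 0, i.e. α is a root of g(x) = (x + 14)^3 - 380 = x^3 + 42x^2 + 588x + 2364. Since g(x) = h(x + 14) where h(x) = x^3 - 380, and h is irreducible over Q (because 380 is not a perfect cube, so h has no rational root, and a monic cubic with no rational root is irreducible), g is also irreducible (irreducibility is preserved under the substitution x → x + 14). Hence m_α(x) = x^3 + 42x^2 + 588x + 2364.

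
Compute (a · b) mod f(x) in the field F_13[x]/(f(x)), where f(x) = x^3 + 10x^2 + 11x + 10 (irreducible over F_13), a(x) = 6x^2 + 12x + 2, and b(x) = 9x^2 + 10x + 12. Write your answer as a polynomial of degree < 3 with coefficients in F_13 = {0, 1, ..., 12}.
a · b ≡ 8x^2 + 11x (mod f(x))

Multiply in F_13[x]: a(x)·b(x) = (6x^2 + 12x + 2)·(9x^2 + 10x + 12) = 2x^4 + 12x^3 + 2x^2 + 8x + 11. This has degree ≥ 3, so divide by f(x) over F_13: 2x^4 + 12x^3 + 2x^2 + 8x + 11 = (2x + 5)·(x^3 + 10x^2 + 11x + 10) + (8x^2 + 11x). Hence a·b ≡ 8x^2 + 11x (mod f). (F_13[x]/(f) is a field with 13^3 = 2197 elements since f is irreducible of degree 3.)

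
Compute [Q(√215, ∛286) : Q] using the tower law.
[Q(√215, ∛286) : Q] = 6

Let L = Q(√215, ∛286). Since Q(√215) ⊂ L and [Q(√215):Q] = 2, the tower law gives 2 | [L:Q]. Likewise Q(∛286) ⊂ L with [Q(∛286):Q] = 3 (because 286 is not a perfect cube), so 3 | [L:Q]. As gcd(2,3) = 1, [L:Q] is divisible by 6. Conversely L is generated over Q by √215 and ∛286, so [L:Q] ≤ 2·3 = 6. Therefore [Q(√215, ∛286) : Q] = 6.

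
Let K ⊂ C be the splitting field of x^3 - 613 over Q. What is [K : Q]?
[K : Q] = 6

The roots of x^3 - 613 are ∛613, ω∛613, ω^2∛613 where ω = e^(2πi/3) is a primitive cube root of unity, so K = Q(∛613, ω). Now [Q(∛613):Q] = 3 (since 613 is not a perfect cube, x^3 - 613 is irreducible) and [Q(ω):Q] = 2. Both 2 and 3 divide [K:Q], and [K:Q] ≤ 3·2 = 6, so [K:Q] = 6. (Equivalently: Q(∛613) ⊂ R but ω ∉ R, so [K : Q(∛613)] = 2.)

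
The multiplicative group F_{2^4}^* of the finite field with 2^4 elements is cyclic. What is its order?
|F_{2^4}^*| = 15

F_{2^4} has 2^4 = 16 elements; its multiplicative group consists of all nonzero elements, so |F_{2^4}^*| = 16 - 1 = 15. (It is cyclic since any finite subgroup of the multiplicative group of a field is cyclic.)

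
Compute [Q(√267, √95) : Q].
[Q(√267, √95) : Q] = 4

[Q(√267):Q] = 2 (min poly x^2 - 267, irreducible since 267 is squarefree > 1). For the top step, suppose √95 ∈ Q(√267), say √95 = c + d√267 with c, d ∈ Q. Squaring: 95 = c^2 + 267d^2 + 2cd√267. Since √267 ∉ Q this forces 2cd = 0. If d = 0 then √95 = c ∈ Q, contradicting 95 squarefree > 1. If c = 0 then 95 = 267d^2, so 267·95 = (267d)^2 is a perfect square in Q — but 267·95 = 25365 is not a perfect square (since 267 and 95 are distinct squarefree integers). Contradiction. Hence √95 ∉ Q(√267), so x^2 - 95 stays irreducible over Q(√267) and [Q(√267, √95) : Q(√267)] = 2. By the tower law, [Q(√267, √95) : Q] = 2 · 2 = 4.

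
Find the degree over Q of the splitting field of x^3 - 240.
[K : Q] = 6

The roots of x^3 - 240 are ∛240, ω∛240, ω^2∛240 where ω = e^(2πi/3) is a primitive cube root of unity, so K = Q(∛240, ω). Now [Q(∛240):Q] = 3 (since 240 is not a perfect cube, x^3 - 240 is irreducible) and [Q(ω):Q] = 2. Both 2 and 3 divide [K:Q], and [K:Q] ≤ 3·2 = 6, so [K:Q] = 6. (Equivalently: Q(∛240) ⊂ R but ω ∉ R, so [K : Q(∛240)] = 2.)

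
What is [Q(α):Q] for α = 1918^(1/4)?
[Q(α):Q] = 4

α is a root of x^4 - 1918. By Eisenstein's criterion at the prime p = 2 (which divides the constant term 1918 but p^2 = 4 does not, since 1918 is squarefree), x^4 - 1918 is irreducible over Q. Hence [Q(α):Q] = 4.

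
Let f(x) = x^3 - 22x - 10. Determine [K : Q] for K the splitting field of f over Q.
[K : Q] = 6

By the rational root test, any rational root of the monic integer polynomial f(x) = x^3 - 22x - 10 must be an integer dividing the constant term -10, i.e. one of ±{1, 2, 5, 10}. Evaluating: f(1) = -31, f(-1) = 11, f(2) = -46, f(-2) = 26, f(5) = 5, f(-5) = -25, f(10) = 770, f(-10) = -790; none is 0, so f has no rational root and is therefore irreducible over Q (a cubic with no linear factor over a field is irreducible). For an irreducible cubic, the Galois group is A_3 or S_3 according as the discriminant disc(f) = -4a^3 - 27b^2 = -4·(-22)^3 - 27·(-10)^2 = 39892 is or is not a square in Q. Here disc(f) = 39892 is not a perfect square in Q, so the Galois group of f over Q is not contained in A_3 and must be all of S_3. The splitting field has degree |S_3| = 6 over Q, so [K : Q] = 6.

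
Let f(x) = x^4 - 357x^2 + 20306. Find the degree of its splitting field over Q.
[K : Q] = 4

Solving the quadratic in x^2: x^2 = (357 ± √(357^2 - 4·20306))/2 = (357 ± √46225)/2 = (357 ± 215)/2, giving x^2 = 286 or x^2 = 71. So f(x) = (x^2 - 286)(x^2 - 71) and the roots of f are ±√286, ±√71. Hence the splitting field is K = Q(√286, √71). Since 286 and 71 are distinct squarefree integers > 1, their product 20306 is not a perfect square, so √71 ∉ Q(√286). By the tower law [K:Q] = [Q(√286,√71):Q(√286)] · [Q(√286):Q] = 2 · 2 = 4.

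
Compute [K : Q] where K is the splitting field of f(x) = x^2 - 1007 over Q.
[K : Q] = 2

f(x) = x^2 - 1007 factors as (x - √1007)(x + √1007). The splitting field is K = Q(√1007). Since 1007 is squarefree and > 1, it is not a perfect square, so x^2 - 1007 is irreducible over Q and [Q(√1007) : Q] = 2. Hence [K : Q] = 2.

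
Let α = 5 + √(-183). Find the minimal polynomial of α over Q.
m_α(x) = x^2 - 10x + 208

From α - 5 = √(-183), squaring gives (α - 5)^2 = -183, i.e. α^2 - 10α + 25 = -183, so α^2 - 10α + 208 = 0. The discriminant of x^2 - 10x + 208 is (-10)^2 - 4·(208) = 100 - 832 = -732, and 4·(-183) is not a perfect square in Q since -183 is squarefree and ≠ 1. Hence x^2 - 10x + 208 is irreducible over Q and is the minimal polynomial of α.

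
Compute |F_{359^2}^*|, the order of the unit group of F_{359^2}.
|F_{359^2}^*| = 128880

F_{359^2} has 359^2 = 128881 elements; its multiplicative group consists of all nonzero elements, so |F_{359^2}^*| = 128881 - 1 = 128880. (It is cyclic since any finite subgroup of the multiplicative group of a field is cyclic.)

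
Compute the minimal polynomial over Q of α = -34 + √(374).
m_α(x) = x^2 + 68x + 782

From α + 34 = √(374), squaring gives (α + 34)^2 = 374, i.e. α^2 + 68α + 1156 = 374, so α^2 + 68α + 782 = 0. The discriminant of x^2 + 68x + 782 is (68)^2 - 4·(782) = 4624 - 3128 = 1496, and 4·(374) is not a perfect square in Q since 374 is squarefree and ≠ 1. Hence x^2 + 68x + 782 is irreducible over Q and is the minimal polynomial of α.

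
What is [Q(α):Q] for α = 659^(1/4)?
[Q(α):Q] = 4

α is a root of x^4 - 659. By Eisenstein's criterion at the prime p = 659 (which divides the constant term 659 but p^2 = 434281 does not, since 659 is squarefree), x^4 - 659 is irreducible over Q. Hence [Q(α):Q] = 4.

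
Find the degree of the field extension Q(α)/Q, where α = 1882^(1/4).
[Q(α):Q] = 4

α is a root of x^4 - 1882. By Eisenstein's criterion at the prime p = 2 (which divides the constant term 1882 but p^2 = 4 does not, since 1882 is squarefree), x^4 - 1882 is irreducible over Q. Hence [Q(α):Q] = 4.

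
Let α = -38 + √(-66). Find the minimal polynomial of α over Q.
m_α(x) = x^2 + 76x + 1510

From α + 38 = √(-66), squaring gives (α + 38)^2 = -66, i.e. α^2 + 76α + 1444 = -66, so α^2 + 76α + 1510 = 0. The discriminant of x^2 + 76x + 1510 is (76)^2 - 4·(1510) = 5776 - 6040 = -264, and 4·(-66) is not a perfect square in Q since -66 is squarefree and ≠ 1. Hence x^2 + 76x + 1510 is irreducible over Q and is the minimal polynomial of α.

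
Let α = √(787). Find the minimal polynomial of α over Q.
m_α(x) = x^2 - 787

α satisfies α^2 - 787 = 0, so x^2 - 787 annihilates α. Since d = 787 is squarefree and ≠ 1, it is not a perfect square in Q, so x^2 - 787 has no rational root and is therefore irreducible over Q (a degree-2 polynomial over a field is irreducible iff it has no root). Hence m_α(x) = x^2 - 787.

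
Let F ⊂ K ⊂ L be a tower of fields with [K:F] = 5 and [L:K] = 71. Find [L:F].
[L:F] = 355

The tower law says that for any tower of field extensions F ⊂ K ⊂ L with finite degrees, [L:F] = [L:K] · [K:F]. Here this gives [L:F] = 71 · 5 = 355.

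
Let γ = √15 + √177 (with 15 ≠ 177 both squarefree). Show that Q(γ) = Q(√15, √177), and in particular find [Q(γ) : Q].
[Q(γ) : Q] = 4 (equivalently, Q(γ) = Q(√15, √177))

Obviously Q(γ) ⊆ Q(√15, √177), and [Q(√15, √177):Q] = 4 (since 15, 177 are distinct squarefree integers > 1 with 2655 not a perfect square). To show equality we compute the minimal polynomial of γ. From γ = √15 + √177: γ^2 = 15 + 2√(2655) + 177 = 192 + 2√(2655), so γ^2 - 192 = 2√(2655); squaring, (γ^2 - 192)^2 = 4·2655, i.e. γ^4 - 384γ^2 + 36864 - 10620 = 0, i.e. γ^4 - 384γ^2 + 26244 = 0. So γ is a root of x^4 - 384x^2 + 26244. This polynomial is irreducible over Q: it has no rational root (each ±√15 ± √177 is irrational), and any factorization into two quadratics over Q would force √(2655) ∈ Q (pairing opposite roots) or √15, √177 ∈ Q (other pairings), all impossible. Hence [Q(γ):Q] = 4 = [Q(√15, √177):Q], so Q(γ) = Q(√15, √177).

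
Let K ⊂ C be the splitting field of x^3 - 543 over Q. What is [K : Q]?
[K : Q] = 6

The roots of x^3 - 543 are ∛543, ω∛543, ω^2∛543 where ω = e^(2πi/3) is a primitive cube root of unity, so K = Q(∛543, ω). Now [Q(∛543):Q] = 3 (since 543 is not a perfect cube, x^3 - 543 is irreducible) and [Q(ω):Q] = 2. Both 2 and 3 divide [K:Q], and [K:Q] ≤ 3·2 = 6, so [K:Q] = 6. (Equivalently: Q(∛543) ⊂ R but ω ∉ R, so [K : Q(∛543)] = 2.)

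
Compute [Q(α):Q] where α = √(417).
[Q(α):Q] = 2

[Q(α):Q] equals the degree of the minimal polynomial of α. Here α^2 = 417 and x^2 - 417 is irreducible (d = 417 is squarefree, ≠ 1, hence not a square), so deg(m_α) = 2. Thus [Q(α):Q] = 2.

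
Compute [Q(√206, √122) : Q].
[Q(√206, √122) : Q] = 4

[Q(√206):Q] = 2 (min poly x^2 - 206, irreducible since 206 is squarefree > 1). For the top step, suppose √122 ∈ Q(√206), say √122 = c + d√206 with c, d ∈ Q. Squaring: 122 = c^2 + 206d^2 + 2cd√206. Since √206 ∉ Q this forces 2cd = 0. If d = 0 then √122 = c ∈ Q, contradicting 122 squarefree > 1. If c = 0 then 122 = 206d^2, so 206·122 = (206d)^2 is a perfect square in Q — but 206·122 = 25132 is not a perfect square (since 206 and 122 are distinct squarefree integers). Contradiction. Hence √122 ∉ Q(√206), so x^2 - 122 stays irreducible over Q(√206) and [Q(√206, √122) : Q(√206)] = 2. By the tower law, [Q(√206, √122) : Q] = 2 · 2 = 4.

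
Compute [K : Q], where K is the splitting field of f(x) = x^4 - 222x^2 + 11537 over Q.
[K : Q] = 4

Solving the quadratic in x^2: x^2 = (222 ± √(222^2 - 4·11537))/2 = (222 ± √3136)/2 = (222 ± 56)/2, giving x^2 = 83 or x^2 = 139. So f(x) = (x^2 - 83)(x^2 - 139) and the roots of f are ±√83, ±√139. Hence the splitting field is K = Q(√83, √139). Since 83 and 139 are distinct squarefree integers > 1, their product 11537 is not a perfect square, so √139 ∉ Q(√83). By the tower law [K:Q] = [Q(√83,√139):Q(√83)] · [Q(√83):Q] = 2 · 2 = 4.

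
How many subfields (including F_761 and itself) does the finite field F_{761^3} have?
F_{761^3} has 2 subfields

The subfields of F_{p^n} are exactly the fields F_{p^d} for d | n (each is the fixed field of the unique index-d subgroup of Gal(F_{p^n}/F_p) ≅ Z/nZ). The divisors of n = 3 are {1, 3}, giving 2 subfields: F_{761^1}, F_{761^3}.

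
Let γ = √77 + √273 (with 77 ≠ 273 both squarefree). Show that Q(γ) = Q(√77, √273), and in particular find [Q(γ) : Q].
[Q(γ) : Q] = 4 (equivalently, Q(γ) = Q(√77, √273))

Obviously Q(γ) ⊆ Q(√77, √273), and [Q(√77, √273):Q] = 4 (since 77, 273 are distinct squarefree integers > 1 with 21021 not a perfect square). To show equality we compute the minimal polynomial of γ. From γ = √77 + √273: γ^2 = 77 + 2√(21021) + 273 = 350 + 2√(21021), so γ^2 - 350 = 2√(21021); squaring, (γ^2 - 350)^2 = 4·21021, i.e. γ^4 - 700γ^2 + 122500 - 84084 = 0, i.e. γ^4 - 700γ^2 + 38416 = 0. So γ is a root of x^4 - 700x^2 + 38416. This polynomial is irreducible over Q: it has no rational root (each ±√77 ± √273 is irrational), and any factorization into two quadratics over Q would force √(21021) ∈ Q (pairing opposite roots) or √77, √273 ∈ Q (other pairings), all impossible. Hence [Q(γ):Q] = 4 = [Q(√77, √273):Q], so Q(γ) = Q(√77, √273).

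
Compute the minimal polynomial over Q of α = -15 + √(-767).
m_α(x) = x^2 + 30x + 992

From α + 15 = √(-767), squaring gives (α + 15)^2 = -767, i.e. α^2 + 30α + 225 = -767, so α^2 + 30α + 992 = 0. The discriminant of x^2 + 30x + 992 is (30)^2 - 4·(992) = 900 - 3968 = -3068, and 4·(-767) is not a perfect square in Q since -767 is squarefree and ≠ 1. Hence x^2 + 30x + 992 is irreducible over Q and is the minimal polynomial of α.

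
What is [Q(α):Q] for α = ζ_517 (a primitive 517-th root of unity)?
[Q(α):Q] = 460

The minimal polynomial of ζ_517 over Q is the 517-th cyclotomic polynomial Φ_517(x), which is irreducible over Q and has degree φ(517) = 460. Hence [Q(α):Q] = φ(517) = 460.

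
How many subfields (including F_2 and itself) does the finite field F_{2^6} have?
F_{2^6} has 4 subfields

The subfields of F_{p^n} are exactly the fields F_{p^d} for d | n (each is the fixed field of the unique index-d subgroup of Gal(F_{p^n}/F_p) ≅ Z/nZ). The divisors of n = 6 are {1, 2, 3, 6}, giving 4 subfields: F_{2^1}, F_{2^2}, F_{2^3}, F_{2^6}.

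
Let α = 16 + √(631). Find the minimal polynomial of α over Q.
m_α(x) = x^2 - 32x - 375

From α - 16 = √(631), squaring gives (α - 16)^2 = 631, i.e. α^2 - 32α + 256 = 631, so α^2 - 32α - 375 = 0. The discriminant of x^2 - 32x - 375 is (-32)^2 - 4·(-375) = 1024 + 1500 = 2524, and 4·(631) is not a perfect square in Q since 631 is squarefree and ≠ 1. Hence x^2 - 32x - 375 is irreducible over Q and is the minimal polynomial of α.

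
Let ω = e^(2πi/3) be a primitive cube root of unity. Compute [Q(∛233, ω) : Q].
[Q(∛233, ω) : Q] = 6

[Q(∛233):Q] = 3 (min poly x^3 - 233, irreducible since 233 is not a perfect cube). [Q(ω):Q] = 2 (min poly x^2 + x + 1). Since Q(∛233) ⊂ R and ω ∉ R, we have ω ∉ Q(∛233), so x^2 + x + 1 remains irreducible over Q(∛233) and [Q(∛233, ω) : Q(∛233)] = 2. By the tower law, [Q(∛233, ω) : Q] = 3 · 2 = 6. (In fact Q(∛233, ω) is the splitting field of x^3 - 233 over Q.)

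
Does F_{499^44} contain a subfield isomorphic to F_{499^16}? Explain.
No: F_{499^16} is not a subfield of F_{499^44}

F_{p^m} embeds in F_{p^n} iff m | n. Here 16 ∤ 44 (since 44 = 2·16 + 12 with remainder 12 ≠ 0), so F_{499^16} is not a subfield of F_{499^44}. Equivalently: if it were, the tower law would give 16 = [F_{499^16}:F_499] dividing [F_{499^44}:F_499] = 44, contradiction.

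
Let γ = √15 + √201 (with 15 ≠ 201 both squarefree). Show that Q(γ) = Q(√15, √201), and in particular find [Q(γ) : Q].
[Q(γ) : Q] = 4 (equivalently, Q(γ) = Q(√15, √201))

Obviously Q(γ) ⊆ Q(√15, √201), and [Q(√15, √201):Q] = 4 (since 15, 201 are distinct squarefree integers > 1 with 3015 not a perfect square). To show equality we compute the minimal polynomial of γ. From γ = √15 + √201: γ^2 = 15 + 2√(3015) + 201 = 216 + 2√(3015), so γ^2 - 216 = 2√(3015); squaring, (γ^2 - 216)^2 = 4·3015, i.e. γ^4 - 432γ^2 + 46656 - 12060 = 0, i.e. γ^4 - 432γ^2 + 34596 = 0. So γ is a root of x^4 - 432x^2 + 34596. This polynomial is irreducible over Q: it has no rational root (each ±√15 ± √201 is irrational), and any factorization into two quadratics over Q would force √(3015) ∈ Q (pairing opposite roots) or √15, √201 ∈ Q (other pairings), all impossible. Hence [Q(γ):Q] = 4 = [Q(√15, √201):Q], so Q(γ) = Q(√15, √201).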